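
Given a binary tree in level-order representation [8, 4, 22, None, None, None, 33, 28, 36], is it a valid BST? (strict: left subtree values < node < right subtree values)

Level-order array: [8, 4, 22, None, None, None, 33, 28, 36]
Validate using subtree bounds (lo, hi): at each node, require lo < value < hi,
then recurse left with hi=value and right with lo=value.
Preorder trace (stopping at first violation):
  at node 8 with bounds (-inf, +inf): OK
  at node 4 with bounds (-inf, 8): OK
  at node 22 with bounds (8, +inf): OK
  at node 33 with bounds (22, +inf): OK
  at node 28 with bounds (22, 33): OK
  at node 36 with bounds (33, +inf): OK
No violation found at any node.
Result: Valid BST


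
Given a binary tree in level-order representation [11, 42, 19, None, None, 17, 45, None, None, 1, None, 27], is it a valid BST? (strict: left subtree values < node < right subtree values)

Level-order array: [11, 42, 19, None, None, 17, 45, None, None, 1, None, 27]
Validate using subtree bounds (lo, hi): at each node, require lo < value < hi,
then recurse left with hi=value and right with lo=value.
Preorder trace (stopping at first violation):
  at node 11 with bounds (-inf, +inf): OK
  at node 42 with bounds (-inf, 11): VIOLATION
Node 42 violates its bound: not (-inf < 42 < 11).
Result: Not a valid BST


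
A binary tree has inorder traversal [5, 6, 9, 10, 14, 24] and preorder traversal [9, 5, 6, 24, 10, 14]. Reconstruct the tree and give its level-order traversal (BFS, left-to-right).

Inorder:  [5, 6, 9, 10, 14, 24]
Preorder: [9, 5, 6, 24, 10, 14]
Algorithm: preorder visits root first, so consume preorder in order;
for each root, split the current inorder slice at that value into
left-subtree inorder and right-subtree inorder, then recurse.
Recursive splits:
  root=9; inorder splits into left=[5, 6], right=[10, 14, 24]
  root=5; inorder splits into left=[], right=[6]
  root=6; inorder splits into left=[], right=[]
  root=24; inorder splits into left=[10, 14], right=[]
  root=10; inorder splits into left=[], right=[14]
  root=14; inorder splits into left=[], right=[]
Reconstructed level-order: [9, 5, 24, 6, 10, 14]


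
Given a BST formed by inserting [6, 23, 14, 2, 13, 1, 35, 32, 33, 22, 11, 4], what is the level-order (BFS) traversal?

Tree insertion order: [6, 23, 14, 2, 13, 1, 35, 32, 33, 22, 11, 4]
Tree (level-order array): [6, 2, 23, 1, 4, 14, 35, None, None, None, None, 13, 22, 32, None, 11, None, None, None, None, 33]
BFS from the root, enqueuing left then right child of each popped node:
  queue [6] -> pop 6, enqueue [2, 23], visited so far: [6]
  queue [2, 23] -> pop 2, enqueue [1, 4], visited so far: [6, 2]
  queue [23, 1, 4] -> pop 23, enqueue [14, 35], visited so far: [6, 2, 23]
  queue [1, 4, 14, 35] -> pop 1, enqueue [none], visited so far: [6, 2, 23, 1]
  queue [4, 14, 35] -> pop 4, enqueue [none], visited so far: [6, 2, 23, 1, 4]
  queue [14, 35] -> pop 14, enqueue [13, 22], visited so far: [6, 2, 23, 1, 4, 14]
  queue [35, 13, 22] -> pop 35, enqueue [32], visited so far: [6, 2, 23, 1, 4, 14, 35]
  queue [13, 22, 32] -> pop 13, enqueue [11], visited so far: [6, 2, 23, 1, 4, 14, 35, 13]
  queue [22, 32, 11] -> pop 22, enqueue [none], visited so far: [6, 2, 23, 1, 4, 14, 35, 13, 22]
  queue [32, 11] -> pop 32, enqueue [33], visited so far: [6, 2, 23, 1, 4, 14, 35, 13, 22, 32]
  queue [11, 33] -> pop 11, enqueue [none], visited so far: [6, 2, 23, 1, 4, 14, 35, 13, 22, 32, 11]
  queue [33] -> pop 33, enqueue [none], visited so far: [6, 2, 23, 1, 4, 14, 35, 13, 22, 32, 11, 33]
Result: [6, 2, 23, 1, 4, 14, 35, 13, 22, 32, 11, 33]


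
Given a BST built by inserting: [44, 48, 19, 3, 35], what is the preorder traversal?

Tree insertion order: [44, 48, 19, 3, 35]
Tree (level-order array): [44, 19, 48, 3, 35]
Preorder traversal: [44, 19, 3, 35, 48]


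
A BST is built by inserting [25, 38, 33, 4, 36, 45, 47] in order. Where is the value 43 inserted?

Starting tree (level order): [25, 4, 38, None, None, 33, 45, None, 36, None, 47]
Insertion path: 25 -> 38 -> 45
Result: insert 43 as left child of 45
Final tree (level order): [25, 4, 38, None, None, 33, 45, None, 36, 43, 47]


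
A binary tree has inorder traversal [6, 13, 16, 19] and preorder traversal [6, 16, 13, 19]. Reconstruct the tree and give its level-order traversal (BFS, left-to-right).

Inorder:  [6, 13, 16, 19]
Preorder: [6, 16, 13, 19]
Algorithm: preorder visits root first, so consume preorder in order;
for each root, split the current inorder slice at that value into
left-subtree inorder and right-subtree inorder, then recurse.
Recursive splits:
  root=6; inorder splits into left=[], right=[13, 16, 19]
  root=16; inorder splits into left=[13], right=[19]
  root=13; inorder splits into left=[], right=[]
  root=19; inorder splits into left=[], right=[]
Reconstructed level-order: [6, 16, 13, 19]


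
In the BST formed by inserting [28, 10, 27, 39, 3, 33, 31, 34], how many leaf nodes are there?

Tree built from: [28, 10, 27, 39, 3, 33, 31, 34]
Tree (level-order array): [28, 10, 39, 3, 27, 33, None, None, None, None, None, 31, 34]
Rule: A leaf has 0 children.
Per-node child counts:
  node 28: 2 child(ren)
  node 10: 2 child(ren)
  node 3: 0 child(ren)
  node 27: 0 child(ren)
  node 39: 1 child(ren)
  node 33: 2 child(ren)
  node 31: 0 child(ren)
  node 34: 0 child(ren)
Matching nodes: [3, 27, 31, 34]
Count of leaf nodes: 4


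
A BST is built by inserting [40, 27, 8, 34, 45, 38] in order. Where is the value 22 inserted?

Starting tree (level order): [40, 27, 45, 8, 34, None, None, None, None, None, 38]
Insertion path: 40 -> 27 -> 8
Result: insert 22 as right child of 8
Final tree (level order): [40, 27, 45, 8, 34, None, None, None, 22, None, 38]


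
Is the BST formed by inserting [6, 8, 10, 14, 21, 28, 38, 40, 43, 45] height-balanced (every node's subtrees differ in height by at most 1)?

Tree (level-order array): [6, None, 8, None, 10, None, 14, None, 21, None, 28, None, 38, None, 40, None, 43, None, 45]
Definition: a tree is height-balanced if, at every node, |h(left) - h(right)| <= 1 (empty subtree has height -1).
Bottom-up per-node check:
  node 45: h_left=-1, h_right=-1, diff=0 [OK], height=0
  node 43: h_left=-1, h_right=0, diff=1 [OK], height=1
  node 40: h_left=-1, h_right=1, diff=2 [FAIL (|-1-1|=2 > 1)], height=2
  node 38: h_left=-1, h_right=2, diff=3 [FAIL (|-1-2|=3 > 1)], height=3
  node 28: h_left=-1, h_right=3, diff=4 [FAIL (|-1-3|=4 > 1)], height=4
  node 21: h_left=-1, h_right=4, diff=5 [FAIL (|-1-4|=5 > 1)], height=5
  node 14: h_left=-1, h_right=5, diff=6 [FAIL (|-1-5|=6 > 1)], height=6
  node 10: h_left=-1, h_right=6, diff=7 [FAIL (|-1-6|=7 > 1)], height=7
  node 8: h_left=-1, h_right=7, diff=8 [FAIL (|-1-7|=8 > 1)], height=8
  node 6: h_left=-1, h_right=8, diff=9 [FAIL (|-1-8|=9 > 1)], height=9
Node 40 violates the condition: |-1 - 1| = 2 > 1.
Result: Not balanced


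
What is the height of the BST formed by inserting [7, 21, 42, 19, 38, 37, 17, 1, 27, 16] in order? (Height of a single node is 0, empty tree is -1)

Insertion order: [7, 21, 42, 19, 38, 37, 17, 1, 27, 16]
Tree (level-order array): [7, 1, 21, None, None, 19, 42, 17, None, 38, None, 16, None, 37, None, None, None, 27]
Compute height bottom-up (empty subtree = -1):
  height(1) = 1 + max(-1, -1) = 0
  height(16) = 1 + max(-1, -1) = 0
  height(17) = 1 + max(0, -1) = 1
  height(19) = 1 + max(1, -1) = 2
  height(27) = 1 + max(-1, -1) = 0
  height(37) = 1 + max(0, -1) = 1
  height(38) = 1 + max(1, -1) = 2
  height(42) = 1 + max(2, -1) = 3
  height(21) = 1 + max(2, 3) = 4
  height(7) = 1 + max(0, 4) = 5
Height = 5


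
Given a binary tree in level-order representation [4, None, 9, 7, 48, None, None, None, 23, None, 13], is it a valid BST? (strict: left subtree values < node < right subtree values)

Level-order array: [4, None, 9, 7, 48, None, None, None, 23, None, 13]
Validate using subtree bounds (lo, hi): at each node, require lo < value < hi,
then recurse left with hi=value and right with lo=value.
Preorder trace (stopping at first violation):
  at node 4 with bounds (-inf, +inf): OK
  at node 9 with bounds (4, +inf): OK
  at node 7 with bounds (4, 9): OK
  at node 48 with bounds (9, +inf): OK
  at node 23 with bounds (48, +inf): VIOLATION
Node 23 violates its bound: not (48 < 23 < +inf).
Result: Not a valid BST


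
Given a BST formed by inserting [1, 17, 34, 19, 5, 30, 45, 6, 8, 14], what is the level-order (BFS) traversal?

Tree insertion order: [1, 17, 34, 19, 5, 30, 45, 6, 8, 14]
Tree (level-order array): [1, None, 17, 5, 34, None, 6, 19, 45, None, 8, None, 30, None, None, None, 14]
BFS from the root, enqueuing left then right child of each popped node:
  queue [1] -> pop 1, enqueue [17], visited so far: [1]
  queue [17] -> pop 17, enqueue [5, 34], visited so far: [1, 17]
  queue [5, 34] -> pop 5, enqueue [6], visited so far: [1, 17, 5]
  queue [34, 6] -> pop 34, enqueue [19, 45], visited so far: [1, 17, 5, 34]
  queue [6, 19, 45] -> pop 6, enqueue [8], visited so far: [1, 17, 5, 34, 6]
  queue [19, 45, 8] -> pop 19, enqueue [30], visited so far: [1, 17, 5, 34, 6, 19]
  queue [45, 8, 30] -> pop 45, enqueue [none], visited so far: [1, 17, 5, 34, 6, 19, 45]
  queue [8, 30] -> pop 8, enqueue [14], visited so far: [1, 17, 5, 34, 6, 19, 45, 8]
  queue [30, 14] -> pop 30, enqueue [none], visited so far: [1, 17, 5, 34, 6, 19, 45, 8, 30]
  queue [14] -> pop 14, enqueue [none], visited so far: [1, 17, 5, 34, 6, 19, 45, 8, 30, 14]
Result: [1, 17, 5, 34, 6, 19, 45, 8, 30, 14]


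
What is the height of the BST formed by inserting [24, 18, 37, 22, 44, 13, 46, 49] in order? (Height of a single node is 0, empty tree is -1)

Insertion order: [24, 18, 37, 22, 44, 13, 46, 49]
Tree (level-order array): [24, 18, 37, 13, 22, None, 44, None, None, None, None, None, 46, None, 49]
Compute height bottom-up (empty subtree = -1):
  height(13) = 1 + max(-1, -1) = 0
  height(22) = 1 + max(-1, -1) = 0
  height(18) = 1 + max(0, 0) = 1
  height(49) = 1 + max(-1, -1) = 0
  height(46) = 1 + max(-1, 0) = 1
  height(44) = 1 + max(-1, 1) = 2
  height(37) = 1 + max(-1, 2) = 3
  height(24) = 1 + max(1, 3) = 4
Height = 4


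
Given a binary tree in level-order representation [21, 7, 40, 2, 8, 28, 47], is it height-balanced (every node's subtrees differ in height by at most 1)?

Tree (level-order array): [21, 7, 40, 2, 8, 28, 47]
Definition: a tree is height-balanced if, at every node, |h(left) - h(right)| <= 1 (empty subtree has height -1).
Bottom-up per-node check:
  node 2: h_left=-1, h_right=-1, diff=0 [OK], height=0
  node 8: h_left=-1, h_right=-1, diff=0 [OK], height=0
  node 7: h_left=0, h_right=0, diff=0 [OK], height=1
  node 28: h_left=-1, h_right=-1, diff=0 [OK], height=0
  node 47: h_left=-1, h_right=-1, diff=0 [OK], height=0
  node 40: h_left=0, h_right=0, diff=0 [OK], height=1
  node 21: h_left=1, h_right=1, diff=0 [OK], height=2
All nodes satisfy the balance condition.
Result: Balanced


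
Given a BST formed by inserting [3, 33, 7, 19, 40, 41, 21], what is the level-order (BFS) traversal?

Tree insertion order: [3, 33, 7, 19, 40, 41, 21]
Tree (level-order array): [3, None, 33, 7, 40, None, 19, None, 41, None, 21]
BFS from the root, enqueuing left then right child of each popped node:
  queue [3] -> pop 3, enqueue [33], visited so far: [3]
  queue [33] -> pop 33, enqueue [7, 40], visited so far: [3, 33]
  queue [7, 40] -> pop 7, enqueue [19], visited so far: [3, 33, 7]
  queue [40, 19] -> pop 40, enqueue [41], visited so far: [3, 33, 7, 40]
  queue [19, 41] -> pop 19, enqueue [21], visited so far: [3, 33, 7, 40, 19]
  queue [41, 21] -> pop 41, enqueue [none], visited so far: [3, 33, 7, 40, 19, 41]
  queue [21] -> pop 21, enqueue [none], visited so far: [3, 33, 7, 40, 19, 41, 21]
Result: [3, 33, 7, 40, 19, 41, 21]


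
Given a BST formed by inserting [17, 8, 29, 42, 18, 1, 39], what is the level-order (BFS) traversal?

Tree insertion order: [17, 8, 29, 42, 18, 1, 39]
Tree (level-order array): [17, 8, 29, 1, None, 18, 42, None, None, None, None, 39]
BFS from the root, enqueuing left then right child of each popped node:
  queue [17] -> pop 17, enqueue [8, 29], visited so far: [17]
  queue [8, 29] -> pop 8, enqueue [1], visited so far: [17, 8]
  queue [29, 1] -> pop 29, enqueue [18, 42], visited so far: [17, 8, 29]
  queue [1, 18, 42] -> pop 1, enqueue [none], visited so far: [17, 8, 29, 1]
  queue [18, 42] -> pop 18, enqueue [none], visited so far: [17, 8, 29, 1, 18]
  queue [42] -> pop 42, enqueue [39], visited so far: [17, 8, 29, 1, 18, 42]
  queue [39] -> pop 39, enqueue [none], visited so far: [17, 8, 29, 1, 18, 42, 39]
Result: [17, 8, 29, 1, 18, 42, 39]


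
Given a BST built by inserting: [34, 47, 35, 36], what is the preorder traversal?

Tree insertion order: [34, 47, 35, 36]
Tree (level-order array): [34, None, 47, 35, None, None, 36]
Preorder traversal: [34, 47, 35, 36]


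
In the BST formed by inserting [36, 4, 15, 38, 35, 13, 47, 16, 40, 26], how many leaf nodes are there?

Tree built from: [36, 4, 15, 38, 35, 13, 47, 16, 40, 26]
Tree (level-order array): [36, 4, 38, None, 15, None, 47, 13, 35, 40, None, None, None, 16, None, None, None, None, 26]
Rule: A leaf has 0 children.
Per-node child counts:
  node 36: 2 child(ren)
  node 4: 1 child(ren)
  node 15: 2 child(ren)
  node 13: 0 child(ren)
  node 35: 1 child(ren)
  node 16: 1 child(ren)
  node 26: 0 child(ren)
  node 38: 1 child(ren)
  node 47: 1 child(ren)
  node 40: 0 child(ren)
Matching nodes: [13, 26, 40]
Count of leaf nodes: 3


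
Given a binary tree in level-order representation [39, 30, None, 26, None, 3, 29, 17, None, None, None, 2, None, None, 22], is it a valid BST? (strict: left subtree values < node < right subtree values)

Level-order array: [39, 30, None, 26, None, 3, 29, 17, None, None, None, 2, None, None, 22]
Validate using subtree bounds (lo, hi): at each node, require lo < value < hi,
then recurse left with hi=value and right with lo=value.
Preorder trace (stopping at first violation):
  at node 39 with bounds (-inf, +inf): OK
  at node 30 with bounds (-inf, 39): OK
  at node 26 with bounds (-inf, 30): OK
  at node 3 with bounds (-inf, 26): OK
  at node 17 with bounds (-inf, 3): VIOLATION
Node 17 violates its bound: not (-inf < 17 < 3).
Result: Not a valid BST


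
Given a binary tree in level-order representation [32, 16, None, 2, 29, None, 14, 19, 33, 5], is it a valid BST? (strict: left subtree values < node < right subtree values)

Level-order array: [32, 16, None, 2, 29, None, 14, 19, 33, 5]
Validate using subtree bounds (lo, hi): at each node, require lo < value < hi,
then recurse left with hi=value and right with lo=value.
Preorder trace (stopping at first violation):
  at node 32 with bounds (-inf, +inf): OK
  at node 16 with bounds (-inf, 32): OK
  at node 2 with bounds (-inf, 16): OK
  at node 14 with bounds (2, 16): OK
  at node 5 with bounds (2, 14): OK
  at node 29 with bounds (16, 32): OK
  at node 19 with bounds (16, 29): OK
  at node 33 with bounds (29, 32): VIOLATION
Node 33 violates its bound: not (29 < 33 < 32).
Result: Not a valid BST


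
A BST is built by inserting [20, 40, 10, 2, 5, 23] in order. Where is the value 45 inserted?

Starting tree (level order): [20, 10, 40, 2, None, 23, None, None, 5]
Insertion path: 20 -> 40
Result: insert 45 as right child of 40
Final tree (level order): [20, 10, 40, 2, None, 23, 45, None, 5]


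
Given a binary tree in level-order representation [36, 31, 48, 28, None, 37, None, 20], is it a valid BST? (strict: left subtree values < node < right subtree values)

Level-order array: [36, 31, 48, 28, None, 37, None, 20]
Validate using subtree bounds (lo, hi): at each node, require lo < value < hi,
then recurse left with hi=value and right with lo=value.
Preorder trace (stopping at first violation):
  at node 36 with bounds (-inf, +inf): OK
  at node 31 with bounds (-inf, 36): OK
  at node 28 with bounds (-inf, 31): OK
  at node 20 with bounds (-inf, 28): OK
  at node 48 with bounds (36, +inf): OK
  at node 37 with bounds (36, 48): OK
No violation found at any node.
Result: Valid BST


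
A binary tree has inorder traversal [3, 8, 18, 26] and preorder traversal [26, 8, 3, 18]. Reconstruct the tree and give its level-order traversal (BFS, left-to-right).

Inorder:  [3, 8, 18, 26]
Preorder: [26, 8, 3, 18]
Algorithm: preorder visits root first, so consume preorder in order;
for each root, split the current inorder slice at that value into
left-subtree inorder and right-subtree inorder, then recurse.
Recursive splits:
  root=26; inorder splits into left=[3, 8, 18], right=[]
  root=8; inorder splits into left=[3], right=[18]
  root=3; inorder splits into left=[], right=[]
  root=18; inorder splits into left=[], right=[]
Reconstructed level-order: [26, 8, 3, 18]


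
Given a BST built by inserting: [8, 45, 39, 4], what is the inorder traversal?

Tree insertion order: [8, 45, 39, 4]
Tree (level-order array): [8, 4, 45, None, None, 39]
Inorder traversal: [4, 8, 39, 45]


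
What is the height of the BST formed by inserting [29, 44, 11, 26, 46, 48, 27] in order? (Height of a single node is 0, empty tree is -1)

Insertion order: [29, 44, 11, 26, 46, 48, 27]
Tree (level-order array): [29, 11, 44, None, 26, None, 46, None, 27, None, 48]
Compute height bottom-up (empty subtree = -1):
  height(27) = 1 + max(-1, -1) = 0
  height(26) = 1 + max(-1, 0) = 1
  height(11) = 1 + max(-1, 1) = 2
  height(48) = 1 + max(-1, -1) = 0
  height(46) = 1 + max(-1, 0) = 1
  height(44) = 1 + max(-1, 1) = 2
  height(29) = 1 + max(2, 2) = 3
Height = 3


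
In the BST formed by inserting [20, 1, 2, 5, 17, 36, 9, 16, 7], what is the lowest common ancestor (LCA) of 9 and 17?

Tree insertion order: [20, 1, 2, 5, 17, 36, 9, 16, 7]
Tree (level-order array): [20, 1, 36, None, 2, None, None, None, 5, None, 17, 9, None, 7, 16]
In a BST, the LCA of p=9, q=17 is the first node v on the
root-to-leaf path with p <= v <= q (go left if both < v, right if both > v).
Walk from root:
  at 20: both 9 and 17 < 20, go left
  at 1: both 9 and 17 > 1, go right
  at 2: both 9 and 17 > 2, go right
  at 5: both 9 and 17 > 5, go right
  at 17: 9 <= 17 <= 17, this is the LCA
LCA = 17


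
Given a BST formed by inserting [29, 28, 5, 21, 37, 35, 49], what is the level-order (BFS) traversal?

Tree insertion order: [29, 28, 5, 21, 37, 35, 49]
Tree (level-order array): [29, 28, 37, 5, None, 35, 49, None, 21]
BFS from the root, enqueuing left then right child of each popped node:
  queue [29] -> pop 29, enqueue [28, 37], visited so far: [29]
  queue [28, 37] -> pop 28, enqueue [5], visited so far: [29, 28]
  queue [37, 5] -> pop 37, enqueue [35, 49], visited so far: [29, 28, 37]
  queue [5, 35, 49] -> pop 5, enqueue [21], visited so far: [29, 28, 37, 5]
  queue [35, 49, 21] -> pop 35, enqueue [none], visited so far: [29, 28, 37, 5, 35]
  queue [49, 21] -> pop 49, enqueue [none], visited so far: [29, 28, 37, 5, 35, 49]
  queue [21] -> pop 21, enqueue [none], visited so far: [29, 28, 37, 5, 35, 49, 21]
Result: [29, 28, 37, 5, 35, 49, 21]


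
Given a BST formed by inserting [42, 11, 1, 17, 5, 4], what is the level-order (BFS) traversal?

Tree insertion order: [42, 11, 1, 17, 5, 4]
Tree (level-order array): [42, 11, None, 1, 17, None, 5, None, None, 4]
BFS from the root, enqueuing left then right child of each popped node:
  queue [42] -> pop 42, enqueue [11], visited so far: [42]
  queue [11] -> pop 11, enqueue [1, 17], visited so far: [42, 11]
  queue [1, 17] -> pop 1, enqueue [5], visited so far: [42, 11, 1]
  queue [17, 5] -> pop 17, enqueue [none], visited so far: [42, 11, 1, 17]
  queue [5] -> pop 5, enqueue [4], visited so far: [42, 11, 1, 17, 5]
  queue [4] -> pop 4, enqueue [none], visited so far: [42, 11, 1, 17, 5, 4]
Result: [42, 11, 1, 17, 5, 4]


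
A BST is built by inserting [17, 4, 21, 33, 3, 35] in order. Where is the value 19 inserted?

Starting tree (level order): [17, 4, 21, 3, None, None, 33, None, None, None, 35]
Insertion path: 17 -> 21
Result: insert 19 as left child of 21
Final tree (level order): [17, 4, 21, 3, None, 19, 33, None, None, None, None, None, 35]


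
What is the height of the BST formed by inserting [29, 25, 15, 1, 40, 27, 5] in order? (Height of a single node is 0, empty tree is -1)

Insertion order: [29, 25, 15, 1, 40, 27, 5]
Tree (level-order array): [29, 25, 40, 15, 27, None, None, 1, None, None, None, None, 5]
Compute height bottom-up (empty subtree = -1):
  height(5) = 1 + max(-1, -1) = 0
  height(1) = 1 + max(-1, 0) = 1
  height(15) = 1 + max(1, -1) = 2
  height(27) = 1 + max(-1, -1) = 0
  height(25) = 1 + max(2, 0) = 3
  height(40) = 1 + max(-1, -1) = 0
  height(29) = 1 + max(3, 0) = 4
Height = 4


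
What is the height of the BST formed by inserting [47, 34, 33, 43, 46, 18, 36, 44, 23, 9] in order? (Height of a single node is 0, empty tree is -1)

Insertion order: [47, 34, 33, 43, 46, 18, 36, 44, 23, 9]
Tree (level-order array): [47, 34, None, 33, 43, 18, None, 36, 46, 9, 23, None, None, 44]
Compute height bottom-up (empty subtree = -1):
  height(9) = 1 + max(-1, -1) = 0
  height(23) = 1 + max(-1, -1) = 0
  height(18) = 1 + max(0, 0) = 1
  height(33) = 1 + max(1, -1) = 2
  height(36) = 1 + max(-1, -1) = 0
  height(44) = 1 + max(-1, -1) = 0
  height(46) = 1 + max(0, -1) = 1
  height(43) = 1 + max(0, 1) = 2
  height(34) = 1 + max(2, 2) = 3
  height(47) = 1 + max(3, -1) = 4
Height = 4


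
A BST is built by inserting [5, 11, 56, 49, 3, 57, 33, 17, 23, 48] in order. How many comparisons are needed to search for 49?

Search path for 49: 5 -> 11 -> 56 -> 49
Found: True
Comparisons: 4


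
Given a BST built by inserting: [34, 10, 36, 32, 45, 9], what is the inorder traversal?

Tree insertion order: [34, 10, 36, 32, 45, 9]
Tree (level-order array): [34, 10, 36, 9, 32, None, 45]
Inorder traversal: [9, 10, 32, 34, 36, 45]


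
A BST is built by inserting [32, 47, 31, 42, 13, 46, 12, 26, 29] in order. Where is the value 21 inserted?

Starting tree (level order): [32, 31, 47, 13, None, 42, None, 12, 26, None, 46, None, None, None, 29]
Insertion path: 32 -> 31 -> 13 -> 26
Result: insert 21 as left child of 26
Final tree (level order): [32, 31, 47, 13, None, 42, None, 12, 26, None, 46, None, None, 21, 29]


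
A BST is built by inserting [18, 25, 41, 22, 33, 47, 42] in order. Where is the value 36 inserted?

Starting tree (level order): [18, None, 25, 22, 41, None, None, 33, 47, None, None, 42]
Insertion path: 18 -> 25 -> 41 -> 33
Result: insert 36 as right child of 33
Final tree (level order): [18, None, 25, 22, 41, None, None, 33, 47, None, 36, 42]


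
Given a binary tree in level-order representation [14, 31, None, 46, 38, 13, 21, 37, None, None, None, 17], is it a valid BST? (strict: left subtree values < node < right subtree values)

Level-order array: [14, 31, None, 46, 38, 13, 21, 37, None, None, None, 17]
Validate using subtree bounds (lo, hi): at each node, require lo < value < hi,
then recurse left with hi=value and right with lo=value.
Preorder trace (stopping at first violation):
  at node 14 with bounds (-inf, +inf): OK
  at node 31 with bounds (-inf, 14): VIOLATION
Node 31 violates its bound: not (-inf < 31 < 14).
Result: Not a valid BST


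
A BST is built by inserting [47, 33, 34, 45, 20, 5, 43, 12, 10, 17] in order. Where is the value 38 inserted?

Starting tree (level order): [47, 33, None, 20, 34, 5, None, None, 45, None, 12, 43, None, 10, 17]
Insertion path: 47 -> 33 -> 34 -> 45 -> 43
Result: insert 38 as left child of 43
Final tree (level order): [47, 33, None, 20, 34, 5, None, None, 45, None, 12, 43, None, 10, 17, 38]


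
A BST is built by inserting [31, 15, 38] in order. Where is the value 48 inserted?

Starting tree (level order): [31, 15, 38]
Insertion path: 31 -> 38
Result: insert 48 as right child of 38
Final tree (level order): [31, 15, 38, None, None, None, 48]


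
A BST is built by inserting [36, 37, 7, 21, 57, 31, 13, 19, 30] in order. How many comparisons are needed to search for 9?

Search path for 9: 36 -> 7 -> 21 -> 13
Found: False
Comparisons: 4


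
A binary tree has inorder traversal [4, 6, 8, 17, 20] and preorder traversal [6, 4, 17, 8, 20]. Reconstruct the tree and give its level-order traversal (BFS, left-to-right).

Inorder:  [4, 6, 8, 17, 20]
Preorder: [6, 4, 17, 8, 20]
Algorithm: preorder visits root first, so consume preorder in order;
for each root, split the current inorder slice at that value into
left-subtree inorder and right-subtree inorder, then recurse.
Recursive splits:
  root=6; inorder splits into left=[4], right=[8, 17, 20]
  root=4; inorder splits into left=[], right=[]
  root=17; inorder splits into left=[8], right=[20]
  root=8; inorder splits into left=[], right=[]
  root=20; inorder splits into left=[], right=[]
Reconstructed level-order: [6, 4, 17, 8, 20]


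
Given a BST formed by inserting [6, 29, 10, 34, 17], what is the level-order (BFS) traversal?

Tree insertion order: [6, 29, 10, 34, 17]
Tree (level-order array): [6, None, 29, 10, 34, None, 17]
BFS from the root, enqueuing left then right child of each popped node:
  queue [6] -> pop 6, enqueue [29], visited so far: [6]
  queue [29] -> pop 29, enqueue [10, 34], visited so far: [6, 29]
  queue [10, 34] -> pop 10, enqueue [17], visited so far: [6, 29, 10]
  queue [34, 17] -> pop 34, enqueue [none], visited so far: [6, 29, 10, 34]
  queue [17] -> pop 17, enqueue [none], visited so far: [6, 29, 10, 34, 17]
Result: [6, 29, 10, 34, 17]


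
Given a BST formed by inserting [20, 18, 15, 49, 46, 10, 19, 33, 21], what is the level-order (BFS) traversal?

Tree insertion order: [20, 18, 15, 49, 46, 10, 19, 33, 21]
Tree (level-order array): [20, 18, 49, 15, 19, 46, None, 10, None, None, None, 33, None, None, None, 21]
BFS from the root, enqueuing left then right child of each popped node:
  queue [20] -> pop 20, enqueue [18, 49], visited so far: [20]
  queue [18, 49] -> pop 18, enqueue [15, 19], visited so far: [20, 18]
  queue [49, 15, 19] -> pop 49, enqueue [46], visited so far: [20, 18, 49]
  queue [15, 19, 46] -> pop 15, enqueue [10], visited so far: [20, 18, 49, 15]
  queue [19, 46, 10] -> pop 19, enqueue [none], visited so far: [20, 18, 49, 15, 19]
  queue [46, 10] -> pop 46, enqueue [33], visited so far: [20, 18, 49, 15, 19, 46]
  queue [10, 33] -> pop 10, enqueue [none], visited so far: [20, 18, 49, 15, 19, 46, 10]
  queue [33] -> pop 33, enqueue [21], visited so far: [20, 18, 49, 15, 19, 46, 10, 33]
  queue [21] -> pop 21, enqueue [none], visited so far: [20, 18, 49, 15, 19, 46, 10, 33, 21]
Result: [20, 18, 49, 15, 19, 46, 10, 33, 21]


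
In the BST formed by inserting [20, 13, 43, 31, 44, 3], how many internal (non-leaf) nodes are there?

Tree built from: [20, 13, 43, 31, 44, 3]
Tree (level-order array): [20, 13, 43, 3, None, 31, 44]
Rule: An internal node has at least one child.
Per-node child counts:
  node 20: 2 child(ren)
  node 13: 1 child(ren)
  node 3: 0 child(ren)
  node 43: 2 child(ren)
  node 31: 0 child(ren)
  node 44: 0 child(ren)
Matching nodes: [20, 13, 43]
Count of internal (non-leaf) nodes: 3


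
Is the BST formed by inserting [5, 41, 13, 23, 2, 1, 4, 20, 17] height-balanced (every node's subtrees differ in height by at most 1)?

Tree (level-order array): [5, 2, 41, 1, 4, 13, None, None, None, None, None, None, 23, 20, None, 17]
Definition: a tree is height-balanced if, at every node, |h(left) - h(right)| <= 1 (empty subtree has height -1).
Bottom-up per-node check:
  node 1: h_left=-1, h_right=-1, diff=0 [OK], height=0
  node 4: h_left=-1, h_right=-1, diff=0 [OK], height=0
  node 2: h_left=0, h_right=0, diff=0 [OK], height=1
  node 17: h_left=-1, h_right=-1, diff=0 [OK], height=0
  node 20: h_left=0, h_right=-1, diff=1 [OK], height=1
  node 23: h_left=1, h_right=-1, diff=2 [FAIL (|1--1|=2 > 1)], height=2
  node 13: h_left=-1, h_right=2, diff=3 [FAIL (|-1-2|=3 > 1)], height=3
  node 41: h_left=3, h_right=-1, diff=4 [FAIL (|3--1|=4 > 1)], height=4
  node 5: h_left=1, h_right=4, diff=3 [FAIL (|1-4|=3 > 1)], height=5
Node 23 violates the condition: |1 - -1| = 2 > 1.
Result: Not balanced


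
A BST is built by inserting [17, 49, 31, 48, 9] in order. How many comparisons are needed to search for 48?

Search path for 48: 17 -> 49 -> 31 -> 48
Found: True
Comparisons: 4


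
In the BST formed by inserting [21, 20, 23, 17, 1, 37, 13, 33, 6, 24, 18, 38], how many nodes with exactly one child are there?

Tree built from: [21, 20, 23, 17, 1, 37, 13, 33, 6, 24, 18, 38]
Tree (level-order array): [21, 20, 23, 17, None, None, 37, 1, 18, 33, 38, None, 13, None, None, 24, None, None, None, 6]
Rule: These are nodes with exactly 1 non-null child.
Per-node child counts:
  node 21: 2 child(ren)
  node 20: 1 child(ren)
  node 17: 2 child(ren)
  node 1: 1 child(ren)
  node 13: 1 child(ren)
  node 6: 0 child(ren)
  node 18: 0 child(ren)
  node 23: 1 child(ren)
  node 37: 2 child(ren)
  node 33: 1 child(ren)
  node 24: 0 child(ren)
  node 38: 0 child(ren)
Matching nodes: [20, 1, 13, 23, 33]
Count of nodes with exactly one child: 5


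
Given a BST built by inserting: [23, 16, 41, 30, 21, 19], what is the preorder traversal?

Tree insertion order: [23, 16, 41, 30, 21, 19]
Tree (level-order array): [23, 16, 41, None, 21, 30, None, 19]
Preorder traversal: [23, 16, 21, 19, 41, 30]


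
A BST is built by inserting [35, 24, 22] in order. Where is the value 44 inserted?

Starting tree (level order): [35, 24, None, 22]
Insertion path: 35
Result: insert 44 as right child of 35
Final tree (level order): [35, 24, 44, 22]


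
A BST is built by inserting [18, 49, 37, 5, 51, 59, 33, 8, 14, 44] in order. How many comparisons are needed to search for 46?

Search path for 46: 18 -> 49 -> 37 -> 44
Found: False
Comparisons: 4


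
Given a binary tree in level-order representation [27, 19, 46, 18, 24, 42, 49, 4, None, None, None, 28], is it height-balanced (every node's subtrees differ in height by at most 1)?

Tree (level-order array): [27, 19, 46, 18, 24, 42, 49, 4, None, None, None, 28]
Definition: a tree is height-balanced if, at every node, |h(left) - h(right)| <= 1 (empty subtree has height -1).
Bottom-up per-node check:
  node 4: h_left=-1, h_right=-1, diff=0 [OK], height=0
  node 18: h_left=0, h_right=-1, diff=1 [OK], height=1
  node 24: h_left=-1, h_right=-1, diff=0 [OK], height=0
  node 19: h_left=1, h_right=0, diff=1 [OK], height=2
  node 28: h_left=-1, h_right=-1, diff=0 [OK], height=0
  node 42: h_left=0, h_right=-1, diff=1 [OK], height=1
  node 49: h_left=-1, h_right=-1, diff=0 [OK], height=0
  node 46: h_left=1, h_right=0, diff=1 [OK], height=2
  node 27: h_left=2, h_right=2, diff=0 [OK], height=3
All nodes satisfy the balance condition.
Result: Balanced


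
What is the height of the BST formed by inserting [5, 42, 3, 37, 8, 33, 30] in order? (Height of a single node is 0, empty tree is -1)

Insertion order: [5, 42, 3, 37, 8, 33, 30]
Tree (level-order array): [5, 3, 42, None, None, 37, None, 8, None, None, 33, 30]
Compute height bottom-up (empty subtree = -1):
  height(3) = 1 + max(-1, -1) = 0
  height(30) = 1 + max(-1, -1) = 0
  height(33) = 1 + max(0, -1) = 1
  height(8) = 1 + max(-1, 1) = 2
  height(37) = 1 + max(2, -1) = 3
  height(42) = 1 + max(3, -1) = 4
  height(5) = 1 + max(0, 4) = 5
Height = 5


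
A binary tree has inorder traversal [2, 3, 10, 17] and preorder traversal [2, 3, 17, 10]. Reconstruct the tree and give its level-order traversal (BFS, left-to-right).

Inorder:  [2, 3, 10, 17]
Preorder: [2, 3, 17, 10]
Algorithm: preorder visits root first, so consume preorder in order;
for each root, split the current inorder slice at that value into
left-subtree inorder and right-subtree inorder, then recurse.
Recursive splits:
  root=2; inorder splits into left=[], right=[3, 10, 17]
  root=3; inorder splits into left=[], right=[10, 17]
  root=17; inorder splits into left=[10], right=[]
  root=10; inorder splits into left=[], right=[]
Reconstructed level-order: [2, 3, 17, 10]


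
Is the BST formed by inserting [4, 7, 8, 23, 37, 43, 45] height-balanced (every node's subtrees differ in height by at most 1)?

Tree (level-order array): [4, None, 7, None, 8, None, 23, None, 37, None, 43, None, 45]
Definition: a tree is height-balanced if, at every node, |h(left) - h(right)| <= 1 (empty subtree has height -1).
Bottom-up per-node check:
  node 45: h_left=-1, h_right=-1, diff=0 [OK], height=0
  node 43: h_left=-1, h_right=0, diff=1 [OK], height=1
  node 37: h_left=-1, h_right=1, diff=2 [FAIL (|-1-1|=2 > 1)], height=2
  node 23: h_left=-1, h_right=2, diff=3 [FAIL (|-1-2|=3 > 1)], height=3
  node 8: h_left=-1, h_right=3, diff=4 [FAIL (|-1-3|=4 > 1)], height=4
  node 7: h_left=-1, h_right=4, diff=5 [FAIL (|-1-4|=5 > 1)], height=5
  node 4: h_left=-1, h_right=5, diff=6 [FAIL (|-1-5|=6 > 1)], height=6
Node 37 violates the condition: |-1 - 1| = 2 > 1.
Result: Not balanced


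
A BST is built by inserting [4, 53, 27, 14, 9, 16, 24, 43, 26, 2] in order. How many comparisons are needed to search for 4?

Search path for 4: 4
Found: True
Comparisons: 1


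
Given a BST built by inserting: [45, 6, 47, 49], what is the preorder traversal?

Tree insertion order: [45, 6, 47, 49]
Tree (level-order array): [45, 6, 47, None, None, None, 49]
Preorder traversal: [45, 6, 47, 49]


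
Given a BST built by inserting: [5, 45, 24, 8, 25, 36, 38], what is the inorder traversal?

Tree insertion order: [5, 45, 24, 8, 25, 36, 38]
Tree (level-order array): [5, None, 45, 24, None, 8, 25, None, None, None, 36, None, 38]
Inorder traversal: [5, 8, 24, 25, 36, 38, 45]


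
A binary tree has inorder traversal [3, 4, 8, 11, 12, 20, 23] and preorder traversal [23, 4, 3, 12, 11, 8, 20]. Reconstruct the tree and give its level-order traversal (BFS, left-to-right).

Inorder:  [3, 4, 8, 11, 12, 20, 23]
Preorder: [23, 4, 3, 12, 11, 8, 20]
Algorithm: preorder visits root first, so consume preorder in order;
for each root, split the current inorder slice at that value into
left-subtree inorder and right-subtree inorder, then recurse.
Recursive splits:
  root=23; inorder splits into left=[3, 4, 8, 11, 12, 20], right=[]
  root=4; inorder splits into left=[3], right=[8, 11, 12, 20]
  root=3; inorder splits into left=[], right=[]
  root=12; inorder splits into left=[8, 11], right=[20]
  root=11; inorder splits into left=[8], right=[]
  root=8; inorder splits into left=[], right=[]
  root=20; inorder splits into left=[], right=[]
Reconstructed level-order: [23, 4, 3, 12, 11, 20, 8]


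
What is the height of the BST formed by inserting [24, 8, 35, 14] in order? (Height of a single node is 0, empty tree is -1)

Insertion order: [24, 8, 35, 14]
Tree (level-order array): [24, 8, 35, None, 14]
Compute height bottom-up (empty subtree = -1):
  height(14) = 1 + max(-1, -1) = 0
  height(8) = 1 + max(-1, 0) = 1
  height(35) = 1 + max(-1, -1) = 0
  height(24) = 1 + max(1, 0) = 2
Height = 2


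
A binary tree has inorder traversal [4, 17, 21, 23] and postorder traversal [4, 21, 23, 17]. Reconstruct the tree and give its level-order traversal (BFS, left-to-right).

Inorder:   [4, 17, 21, 23]
Postorder: [4, 21, 23, 17]
Algorithm: postorder visits root last, so walk postorder right-to-left;
each value is the root of the current inorder slice — split it at that
value, recurse on the right subtree first, then the left.
Recursive splits:
  root=17; inorder splits into left=[4], right=[21, 23]
  root=23; inorder splits into left=[21], right=[]
  root=21; inorder splits into left=[], right=[]
  root=4; inorder splits into left=[], right=[]
Reconstructed level-order: [17, 4, 23, 21]


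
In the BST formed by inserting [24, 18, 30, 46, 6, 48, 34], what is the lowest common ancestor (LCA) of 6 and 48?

Tree insertion order: [24, 18, 30, 46, 6, 48, 34]
Tree (level-order array): [24, 18, 30, 6, None, None, 46, None, None, 34, 48]
In a BST, the LCA of p=6, q=48 is the first node v on the
root-to-leaf path with p <= v <= q (go left if both < v, right if both > v).
Walk from root:
  at 24: 6 <= 24 <= 48, this is the LCA
LCA = 24


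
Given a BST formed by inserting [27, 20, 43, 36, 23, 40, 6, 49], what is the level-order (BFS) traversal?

Tree insertion order: [27, 20, 43, 36, 23, 40, 6, 49]
Tree (level-order array): [27, 20, 43, 6, 23, 36, 49, None, None, None, None, None, 40]
BFS from the root, enqueuing left then right child of each popped node:
  queue [27] -> pop 27, enqueue [20, 43], visited so far: [27]
  queue [20, 43] -> pop 20, enqueue [6, 23], visited so far: [27, 20]
  queue [43, 6, 23] -> pop 43, enqueue [36, 49], visited so far: [27, 20, 43]
  queue [6, 23, 36, 49] -> pop 6, enqueue [none], visited so far: [27, 20, 43, 6]
  queue [23, 36, 49] -> pop 23, enqueue [none], visited so far: [27, 20, 43, 6, 23]
  queue [36, 49] -> pop 36, enqueue [40], visited so far: [27, 20, 43, 6, 23, 36]
  queue [49, 40] -> pop 49, enqueue [none], visited so far: [27, 20, 43, 6, 23, 36, 49]
  queue [40] -> pop 40, enqueue [none], visited so far: [27, 20, 43, 6, 23, 36, 49, 40]
Result: [27, 20, 43, 6, 23, 36, 49, 40]


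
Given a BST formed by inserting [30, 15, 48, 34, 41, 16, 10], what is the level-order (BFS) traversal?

Tree insertion order: [30, 15, 48, 34, 41, 16, 10]
Tree (level-order array): [30, 15, 48, 10, 16, 34, None, None, None, None, None, None, 41]
BFS from the root, enqueuing left then right child of each popped node:
  queue [30] -> pop 30, enqueue [15, 48], visited so far: [30]
  queue [15, 48] -> pop 15, enqueue [10, 16], visited so far: [30, 15]
  queue [48, 10, 16] -> pop 48, enqueue [34], visited so far: [30, 15, 48]
  queue [10, 16, 34] -> pop 10, enqueue [none], visited so far: [30, 15, 48, 10]
  queue [16, 34] -> pop 16, enqueue [none], visited so far: [30, 15, 48, 10, 16]
  queue [34] -> pop 34, enqueue [41], visited so far: [30, 15, 48, 10, 16, 34]
  queue [41] -> pop 41, enqueue [none], visited so far: [30, 15, 48, 10, 16, 34, 41]
Result: [30, 15, 48, 10, 16, 34, 41]


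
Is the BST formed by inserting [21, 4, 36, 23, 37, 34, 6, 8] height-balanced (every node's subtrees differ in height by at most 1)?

Tree (level-order array): [21, 4, 36, None, 6, 23, 37, None, 8, None, 34]
Definition: a tree is height-balanced if, at every node, |h(left) - h(right)| <= 1 (empty subtree has height -1).
Bottom-up per-node check:
  node 8: h_left=-1, h_right=-1, diff=0 [OK], height=0
  node 6: h_left=-1, h_right=0, diff=1 [OK], height=1
  node 4: h_left=-1, h_right=1, diff=2 [FAIL (|-1-1|=2 > 1)], height=2
  node 34: h_left=-1, h_right=-1, diff=0 [OK], height=0
  node 23: h_left=-1, h_right=0, diff=1 [OK], height=1
  node 37: h_left=-1, h_right=-1, diff=0 [OK], height=0
  node 36: h_left=1, h_right=0, diff=1 [OK], height=2
  node 21: h_left=2, h_right=2, diff=0 [OK], height=3
Node 4 violates the condition: |-1 - 1| = 2 > 1.
Result: Not balanced


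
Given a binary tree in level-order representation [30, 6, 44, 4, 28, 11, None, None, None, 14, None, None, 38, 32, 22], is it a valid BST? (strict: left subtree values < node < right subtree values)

Level-order array: [30, 6, 44, 4, 28, 11, None, None, None, 14, None, None, 38, 32, 22]
Validate using subtree bounds (lo, hi): at each node, require lo < value < hi,
then recurse left with hi=value and right with lo=value.
Preorder trace (stopping at first violation):
  at node 30 with bounds (-inf, +inf): OK
  at node 6 with bounds (-inf, 30): OK
  at node 4 with bounds (-inf, 6): OK
  at node 28 with bounds (6, 30): OK
  at node 14 with bounds (6, 28): OK
  at node 32 with bounds (6, 14): VIOLATION
Node 32 violates its bound: not (6 < 32 < 14).
Result: Not a valid BST


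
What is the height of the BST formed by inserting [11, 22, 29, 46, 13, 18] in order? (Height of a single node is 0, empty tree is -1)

Insertion order: [11, 22, 29, 46, 13, 18]
Tree (level-order array): [11, None, 22, 13, 29, None, 18, None, 46]
Compute height bottom-up (empty subtree = -1):
  height(18) = 1 + max(-1, -1) = 0
  height(13) = 1 + max(-1, 0) = 1
  height(46) = 1 + max(-1, -1) = 0
  height(29) = 1 + max(-1, 0) = 1
  height(22) = 1 + max(1, 1) = 2
  height(11) = 1 + max(-1, 2) = 3
Height = 3


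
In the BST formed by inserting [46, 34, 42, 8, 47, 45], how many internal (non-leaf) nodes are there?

Tree built from: [46, 34, 42, 8, 47, 45]
Tree (level-order array): [46, 34, 47, 8, 42, None, None, None, None, None, 45]
Rule: An internal node has at least one child.
Per-node child counts:
  node 46: 2 child(ren)
  node 34: 2 child(ren)
  node 8: 0 child(ren)
  node 42: 1 child(ren)
  node 45: 0 child(ren)
  node 47: 0 child(ren)
Matching nodes: [46, 34, 42]
Count of internal (non-leaf) nodes: 3
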